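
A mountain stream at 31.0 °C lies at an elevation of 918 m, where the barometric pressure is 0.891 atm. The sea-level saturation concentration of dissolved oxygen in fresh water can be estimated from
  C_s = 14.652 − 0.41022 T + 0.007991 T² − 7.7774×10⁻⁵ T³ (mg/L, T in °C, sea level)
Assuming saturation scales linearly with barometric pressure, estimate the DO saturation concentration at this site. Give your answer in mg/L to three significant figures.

C_s ≈ 6.50 mg/L

At sea level: C_s = 14.652 − 0.41022×31.0 + 0.007991×31.0² − 7.7774×10⁻⁵×31.0³ = 7.298 mg/L.
Pressure correction: C_s' = 7.298 × 0.891 = 6.502 mg/L.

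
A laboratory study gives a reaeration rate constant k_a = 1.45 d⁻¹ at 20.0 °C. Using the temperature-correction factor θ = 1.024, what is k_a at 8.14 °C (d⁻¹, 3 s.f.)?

k_a(T₂) = k_a(T₁) · θ^(T₂−T₁) = 1.45 × 1.024^(8.14−20.0)
= 1.45 × 1.024^-11.9 = 1.45 × 0.7548 = 1.094 d⁻¹.

k_a ≈ 1.09 d⁻¹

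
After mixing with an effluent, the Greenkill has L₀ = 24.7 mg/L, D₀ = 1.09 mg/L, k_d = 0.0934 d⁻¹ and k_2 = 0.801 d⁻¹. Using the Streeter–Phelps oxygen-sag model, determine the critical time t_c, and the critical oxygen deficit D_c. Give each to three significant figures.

t_c ≈ 2.46 d; D_c ≈ 2.29 mg/L

With k_2/k_d = 8.576 and 1 − D₀(k_2−k_d)/(k_d L₀) = 0.6657,
t_c = ln(8.576 × 0.6657) / (0.801 − 0.0934) = ln(5.709) / 0.7076 = 1.742/0.7076 = 2.462 d.
D_c = (k_d/k_2) L₀ e^(−k_d t_c) = (0.0934/0.801) × 24.7 × e^(−0.0934×2.462) = 0.1166 × 24.7 × 0.7946 = 2.288 mg/L.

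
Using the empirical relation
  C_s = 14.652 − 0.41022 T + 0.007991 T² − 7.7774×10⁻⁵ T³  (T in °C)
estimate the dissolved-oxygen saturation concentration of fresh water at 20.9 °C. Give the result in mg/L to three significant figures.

C_s ≈ 8.86 mg/L

C_s = 14.652 − 0.41022×20.9 + 0.007991×20.9² − 7.7774×10⁻⁵×20.9³ = 8.859 mg/L.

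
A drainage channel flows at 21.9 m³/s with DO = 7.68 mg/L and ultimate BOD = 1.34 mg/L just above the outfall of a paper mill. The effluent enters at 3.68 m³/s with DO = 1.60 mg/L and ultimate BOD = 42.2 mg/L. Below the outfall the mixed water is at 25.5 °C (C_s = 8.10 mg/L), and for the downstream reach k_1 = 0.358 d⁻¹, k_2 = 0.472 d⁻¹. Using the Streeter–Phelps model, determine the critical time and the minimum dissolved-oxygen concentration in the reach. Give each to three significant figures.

Mixed DO = (21.9×7.68 + 3.68×1.60)/(21.9+3.68) = 174.1/25.58 = 6.805 mg/L.
Mixed L₀ = (21.9×1.34 + 3.68×42.2)/(25.58) = 184.6/25.58 = 7.218 mg/L.
Initial deficit D₀ = C_s − DO₀ = 8.10 − 6.805 = 1.295 mg/L.
t_c = (1/0.1140) ln[(0.472/0.358)(1 − 1.295×0.1140/(0.358×7.218))] = 8.772 × ln(1.243) = 1.909 d.
D_c = (0.358/0.472) × 7.218 × e^(−0.358×1.909) = 0.7585 × 7.218 × 0.5049 = 2.764 mg/L.
Minimum DO = 8.10 − 2.764 = 5.336 mg/L.

t_c ≈ 1.91 d; minimum DO ≈ 5.34 mg/L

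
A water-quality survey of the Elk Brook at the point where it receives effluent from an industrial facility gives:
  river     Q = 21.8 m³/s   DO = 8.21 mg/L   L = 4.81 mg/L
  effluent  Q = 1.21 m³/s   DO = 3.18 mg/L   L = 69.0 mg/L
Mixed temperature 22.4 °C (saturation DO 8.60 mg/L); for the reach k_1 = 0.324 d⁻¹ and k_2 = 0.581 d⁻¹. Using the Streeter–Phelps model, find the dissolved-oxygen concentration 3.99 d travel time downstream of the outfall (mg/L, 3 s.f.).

Mixed DO = (21.8×8.21 + 1.21×3.18)/(21.8+1.21) = 182.8/23.01 = 7.945 mg/L.
Mixed L₀ = (21.8×4.81 + 1.21×69.0)/(23.01) = 188.3/23.01 = 8.185 mg/L.
Initial deficit D₀ = C_s − DO₀ = 8.60 − 7.945 = 0.6545 mg/L.
D(3.99) = [0.324×8.185/(0.581−0.324)](e^(−0.324×3.99) − e^(−0.581×3.99)) + 0.6545 e^(−0.581×3.99)
= 10.32 × (0.2745 − 0.09845) + 0.6545 × 0.09845 = 1.881 mg/L.
DO = 8.60 − 1.881 = 6.719 mg/L.

DO ≈ 6.72 mg/L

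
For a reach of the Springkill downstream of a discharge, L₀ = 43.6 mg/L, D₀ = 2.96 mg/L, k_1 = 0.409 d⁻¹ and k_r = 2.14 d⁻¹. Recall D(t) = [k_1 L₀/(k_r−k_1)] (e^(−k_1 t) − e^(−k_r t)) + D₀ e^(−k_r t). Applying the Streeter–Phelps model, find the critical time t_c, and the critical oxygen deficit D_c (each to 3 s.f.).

t_c ≈ 0.760 d; D_c ≈ 6.11 mg/L

With k_r/k_1 = 5.232 and 1 − D₀(k_r−k_1)/(k_1 L₀) = 0.7127,
t_c = ln(5.232 × 0.7127) / (2.14 − 0.409) = ln(3.729) / 1.731 = 1.316/1.731 = 0.7603 d.
D_c = (k_1/k_r) L₀ e^(−k_1 t_c) = (0.409/2.14) × 43.6 × e^(−0.409×0.7603) = 0.1911 × 43.6 × 0.7327 = 6.106 mg/L.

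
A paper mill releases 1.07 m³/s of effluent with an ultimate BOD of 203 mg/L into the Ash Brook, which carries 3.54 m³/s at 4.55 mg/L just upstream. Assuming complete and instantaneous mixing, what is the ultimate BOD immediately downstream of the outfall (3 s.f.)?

Flow-weighted mixing: C = (Q_r C_r + Q_w C_w)/(Q_r + Q_w)
= (3.54×4.55 + 1.07×203)/(3.54 + 1.07) = 233.3/4.610 = 50.61 mg/L.

50.6 mg/L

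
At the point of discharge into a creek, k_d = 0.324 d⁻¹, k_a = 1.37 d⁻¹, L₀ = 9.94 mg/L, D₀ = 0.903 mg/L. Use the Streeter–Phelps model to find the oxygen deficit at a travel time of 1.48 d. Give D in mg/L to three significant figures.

k_d L₀/(k_a−k_d) = 0.324×9.94/(1.37−0.324) = 3.221/1.046 = 3.079 mg/L.
e^(−k_d t) = e^(−0.324×1.480) = 0.6191; e^(−k_a t) = e^(−1.37×1.480) = 0.1317.
D = 3.079 × (0.6191 − 0.1317) + 0.903 × 0.1317 = 1.501 + 0.1189 = 1.620 mg/L.

D ≈ 1.62 mg/L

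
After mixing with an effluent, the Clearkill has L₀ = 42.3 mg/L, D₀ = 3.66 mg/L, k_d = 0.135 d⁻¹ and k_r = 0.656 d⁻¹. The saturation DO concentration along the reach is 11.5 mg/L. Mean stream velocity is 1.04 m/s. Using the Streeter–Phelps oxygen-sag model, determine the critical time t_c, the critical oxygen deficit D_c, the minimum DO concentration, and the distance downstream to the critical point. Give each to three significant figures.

t_c = [1/(k_r−k_d)] ln[(k_r/k_d)(1 − D₀(k_r−k_d)/(k_d L₀))]
= [1/(0.656−0.135)] ln[(0.656/0.135)(1 − 3.66×0.5210/(0.135×42.3))]
= (1/0.5210) ln[4.859 × 0.6661] = 1.919 × ln(3.237) = 1.919 × 1.175 = 2.254 d.
L(t_c) = L₀ e^(−k_d t_c) = 42.3 × 0.7376 = 31.20 mg/L, and at the critical point k_r D_c = k_d L, so D_c = (0.135/0.656) × 31.20 = 6.421 mg/L.
Minimum DO = C_s − D_c = 11.5 − 6.421 = 5.079 mg/L.
x_c = v t_c = 1.04 m/s × 2.254 d × 86400 s/d = 202600 m ≈ 203 km.

t_c ≈ 2.25 d; D_c ≈ 6.42 mg/L; min DO ≈ 5.08 mg/L; x_c ≈ 203 km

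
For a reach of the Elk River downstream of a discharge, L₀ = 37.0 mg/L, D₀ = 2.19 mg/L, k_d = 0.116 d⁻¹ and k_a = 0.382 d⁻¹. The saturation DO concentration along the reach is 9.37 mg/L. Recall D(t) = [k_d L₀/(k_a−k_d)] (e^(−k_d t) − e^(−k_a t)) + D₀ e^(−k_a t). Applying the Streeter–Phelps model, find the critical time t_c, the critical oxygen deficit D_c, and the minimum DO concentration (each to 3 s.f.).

t_c ≈ 3.93 d; D_c ≈ 7.12 mg/L; min DO ≈ 2.25 mg/L

With k_a/k_d = 3.293 and 1 − D₀(k_a−k_d)/(k_d L₀) = 0.8643,
t_c = ln(3.293 × 0.8643) / (0.382 − 0.116) = ln(2.846) / 0.2660 = 1.046/0.2660 = 3.932 d.
L(t_c) = L₀ e^(−k_d t_c) = 37.0 × 0.6337 = 23.45 mg/L, and at the critical point k_a D_c = k_d L, so D_c = (0.116/0.382) × 23.45 = 7.120 mg/L.
Minimum DO = C_s − D_c = 9.37 − 7.120 = 2.250 mg/L.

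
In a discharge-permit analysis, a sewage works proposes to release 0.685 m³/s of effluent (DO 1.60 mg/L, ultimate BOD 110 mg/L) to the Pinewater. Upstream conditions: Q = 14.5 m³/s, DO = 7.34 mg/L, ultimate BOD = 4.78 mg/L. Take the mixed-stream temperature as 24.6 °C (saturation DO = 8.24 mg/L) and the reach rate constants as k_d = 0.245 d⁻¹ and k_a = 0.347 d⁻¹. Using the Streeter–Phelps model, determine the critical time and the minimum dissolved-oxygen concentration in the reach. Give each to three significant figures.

t_c ≈ 2.90 d; minimum DO ≈ 4.94 mg/L

Mixed DO = (14.5×7.34 + 0.685×1.60)/(14.5+0.685) = 107.5/15.19 = 7.081 mg/L.
Mixed L₀ = (14.5×4.78 + 0.685×110)/(15.19) = 144.7/15.19 = 9.527 mg/L.
Initial deficit D₀ = C_s − DO₀ = 8.24 − 7.081 = 1.159 mg/L.
t_c = (1/0.1020) ln[(0.347/0.245)(1 − 1.159×0.1020/(0.245×9.527))] = 9.804 × ln(1.345) = 2.903 d.
D_c = (0.245/0.347) × 9.527 × e^(−0.245×2.903) = 0.7061 × 9.527 × 0.4911 = 3.303 mg/L.
Minimum DO = 8.24 − 3.303 = 4.937 mg/L.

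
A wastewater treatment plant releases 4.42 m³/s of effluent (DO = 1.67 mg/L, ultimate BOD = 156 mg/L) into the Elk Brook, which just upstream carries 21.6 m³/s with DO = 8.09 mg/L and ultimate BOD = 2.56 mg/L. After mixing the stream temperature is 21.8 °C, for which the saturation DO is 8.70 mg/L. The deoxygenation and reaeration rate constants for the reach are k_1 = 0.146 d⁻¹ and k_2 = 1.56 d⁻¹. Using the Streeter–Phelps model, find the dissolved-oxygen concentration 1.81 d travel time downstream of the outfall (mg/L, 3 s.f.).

DO ≈ 6.51 mg/L

Mixed DO = (21.6×8.09 + 4.42×1.67)/(21.6+4.42) = 182.1/26.02 = 6.999 mg/L.
Mixed L₀ = (21.6×2.56 + 4.42×156)/(26.02) = 744.8/26.02 = 28.62 mg/L.
Initial deficit D₀ = C_s − DO₀ = 8.70 − 6.999 = 1.701 mg/L.
D(1.81) = [0.146×28.62/(1.56−0.146)](e^(−0.146×1.81) − e^(−1.56×1.81)) + 1.701 e^(−1.56×1.81)
= 2.956 × (0.7678 − 0.05939) + 1.701 × 0.05939 = 2.195 mg/L.
DO = 8.70 − 2.195 = 6.505 mg/L.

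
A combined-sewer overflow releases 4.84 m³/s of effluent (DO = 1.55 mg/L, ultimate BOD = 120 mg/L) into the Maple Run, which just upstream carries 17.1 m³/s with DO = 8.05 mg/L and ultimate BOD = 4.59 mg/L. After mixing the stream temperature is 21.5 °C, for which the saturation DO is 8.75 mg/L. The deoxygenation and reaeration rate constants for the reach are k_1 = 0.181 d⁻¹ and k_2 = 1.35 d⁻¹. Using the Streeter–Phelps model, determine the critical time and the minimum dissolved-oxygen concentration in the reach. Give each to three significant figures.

t_c ≈ 1.19 d; minimum DO ≈ 5.50 mg/L

Mixed DO = (17.1×8.05 + 4.84×1.55)/(17.1+4.84) = 145.2/21.94 = 6.616 mg/L.
Mixed L₀ = (17.1×4.59 + 4.84×120)/(21.94) = 659.3/21.94 = 30.05 mg/L.
Initial deficit D₀ = C_s − DO₀ = 8.75 − 6.616 = 2.134 mg/L.
t_c = (1/1.169) ln[(1.35/0.181)(1 − 2.134×1.169/(0.181×30.05))] = 0.8554 × ln(4.038) = 1.194 d.
D_c = (0.181/1.35) × 30.05 × e^(−0.181×1.194) = 0.1341 × 30.05 × 0.8057 = 3.246 mg/L.
Minimum DO = 8.75 − 3.246 = 5.504 mg/L.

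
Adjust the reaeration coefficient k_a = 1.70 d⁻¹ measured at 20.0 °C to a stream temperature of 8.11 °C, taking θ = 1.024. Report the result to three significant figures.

k_a(T₂) = k_a(T₁) · θ^(T₂−T₁) = 1.70 × 1.024^(8.11−20.0)
= 1.70 × 1.024^-11.9 = 1.70 × 0.7543 = 1.282 d⁻¹.

k_a ≈ 1.28 d⁻¹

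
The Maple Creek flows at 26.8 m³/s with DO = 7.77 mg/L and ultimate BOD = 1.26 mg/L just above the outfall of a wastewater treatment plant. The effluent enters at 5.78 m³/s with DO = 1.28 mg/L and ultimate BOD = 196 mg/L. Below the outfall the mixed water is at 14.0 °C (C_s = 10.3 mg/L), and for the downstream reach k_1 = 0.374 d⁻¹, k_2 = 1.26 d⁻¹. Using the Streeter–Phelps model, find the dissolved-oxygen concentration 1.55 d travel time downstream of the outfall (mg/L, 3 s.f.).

DO ≈ 3.46 mg/L

Mixed DO = (26.8×7.77 + 5.78×1.28)/(26.8+5.78) = 215.6/32.58 = 6.619 mg/L.
Mixed L₀ = (26.8×1.26 + 5.78×196)/(32.58) = 1167/32.58 = 35.81 mg/L.
Initial deficit D₀ = C_s − DO₀ = 10.3 − 6.619 = 3.681 mg/L.
D(1.55) = [0.374×35.81/(1.26−0.374)](e^(−0.374×1.55) − e^(−1.26×1.55)) + 3.681 e^(−1.26×1.55)
= 15.12 × (0.5601 − 0.1418) + 3.681 × 0.1418 = 6.844 mg/L.
DO = 10.3 − 6.844 = 3.456 mg/L.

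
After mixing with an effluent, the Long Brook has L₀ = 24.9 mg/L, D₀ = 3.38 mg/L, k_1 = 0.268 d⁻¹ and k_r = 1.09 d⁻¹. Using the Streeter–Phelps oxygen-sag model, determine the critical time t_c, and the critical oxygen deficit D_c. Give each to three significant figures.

t_c ≈ 1.05 d; D_c ≈ 4.62 mg/L

t_c = [1/(k_r−k_1)] ln[(k_r/k_1)(1 − D₀(k_r−k_1)/(k_1 L₀))]
= [1/(1.09−0.268)] ln[(1.09/0.268)(1 − 3.38×0.8220/(0.268×24.9))]
= (1/0.8220) ln[4.067 × 0.5837] = 1.217 × ln(2.374) = 1.217 × 0.8645 = 1.052 d.
D_c = (k_1/k_r) L₀ e^(−k_1 t_c) = (0.268/1.09) × 24.9 × e^(−0.268×1.052) = 0.2459 × 24.9 × 0.7544 = 4.618 mg/L.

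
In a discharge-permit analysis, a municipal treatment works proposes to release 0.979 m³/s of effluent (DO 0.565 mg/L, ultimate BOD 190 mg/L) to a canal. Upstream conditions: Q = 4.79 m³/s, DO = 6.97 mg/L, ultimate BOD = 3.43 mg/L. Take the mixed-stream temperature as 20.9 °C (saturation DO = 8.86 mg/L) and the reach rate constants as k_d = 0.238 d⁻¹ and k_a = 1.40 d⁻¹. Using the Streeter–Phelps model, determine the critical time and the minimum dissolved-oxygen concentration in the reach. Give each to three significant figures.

Mixed DO = (4.79×6.97 + 0.979×0.565)/(4.79+0.979) = 33.94/5.769 = 5.883 mg/L.
Mixed L₀ = (4.79×3.43 + 0.979×190)/(5.769) = 202.4/5.769 = 35.09 mg/L.
Initial deficit D₀ = C_s − DO₀ = 8.86 − 5.883 = 2.977 mg/L.
t_c = (1/1.162) ln[(1.40/0.238)(1 − 2.977×1.162/(0.238×35.09))] = 0.8606 × ln(3.446) = 1.065 d.
D_c = (0.238/1.40) × 35.09 × e^(−0.238×1.065) = 0.1700 × 35.09 × 0.7762 = 4.630 mg/L.
Minimum DO = 8.86 − 4.630 = 4.230 mg/L.

t_c ≈ 1.06 d; minimum DO ≈ 4.23 mg/L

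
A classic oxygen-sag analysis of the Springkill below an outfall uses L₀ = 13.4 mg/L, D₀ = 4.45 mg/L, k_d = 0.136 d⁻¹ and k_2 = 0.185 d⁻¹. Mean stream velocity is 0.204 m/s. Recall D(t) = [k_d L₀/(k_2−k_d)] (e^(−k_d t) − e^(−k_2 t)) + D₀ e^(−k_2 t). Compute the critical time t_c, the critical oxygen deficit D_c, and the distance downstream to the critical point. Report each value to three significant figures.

t_c ≈ 3.68 d; D_c ≈ 5.97 mg/L; x_c ≈ 64.8 km

t_c = [1/(k_2−k_d)] ln[(k_2/k_d)(1 − D₀(k_2−k_d)/(k_d L₀))]
= [1/(0.185−0.136)] ln[(0.185/0.136)(1 − 4.45×0.04900/(0.136×13.4))]
= (1/0.04900) ln[1.360 × 0.8804] = 20.41 × ln(1.198) = 20.41 × 0.1803 = 3.679 d.
D_c = (k_d/k_2) L₀ e^(−k_d t_c) = (0.136/0.185) × 13.4 × e^(−0.136×3.679) = 0.7351 × 13.4 × 0.6063 = 5.973 mg/L.
x_c = v t_c = 0.204 m/s × 3.679 d × 86400 s/d = 64840 m ≈ 64.8 km.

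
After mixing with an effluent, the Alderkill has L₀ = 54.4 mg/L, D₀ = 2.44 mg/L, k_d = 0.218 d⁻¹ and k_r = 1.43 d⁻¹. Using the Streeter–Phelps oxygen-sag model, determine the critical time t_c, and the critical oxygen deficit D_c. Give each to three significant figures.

At the critical point dD/dt = 0, so k_d L₀ e^(−k_d t) = k_r D. Substituting D(t) from the Streeter–Phelps equation and solving for t gives
t_c = ln[(k_r/k_d)(1 − D₀(k_r−k_d)/(k_d L₀))] / (k_r−k_d).
Here k_r−k_d = 1.212 d⁻¹ and 1 − D₀(k_r−k_d)/(k_d L₀) = 1 − 2.44×1.212/(0.218×54.4) = 0.7506, so
t_c = ln(6.560 × 0.7506) / 1.212 = 1.594 / 1.212 = 1.315 d.
L(t_c) = L₀ e^(−k_d t_c) = 54.4 × 0.7507 = 40.84 mg/L, and at the critical point k_r D_c = k_d L, so D_c = (0.218/1.43) × 40.84 = 6.226 mg/L.

t_c ≈ 1.32 d; D_c ≈ 6.23 mg/L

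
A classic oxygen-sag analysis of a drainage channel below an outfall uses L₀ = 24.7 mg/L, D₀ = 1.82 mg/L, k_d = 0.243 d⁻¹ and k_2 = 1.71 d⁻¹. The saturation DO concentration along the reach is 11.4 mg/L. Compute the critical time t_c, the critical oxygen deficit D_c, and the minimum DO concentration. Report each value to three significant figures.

t_c ≈ 0.929 d; D_c ≈ 2.80 mg/L; min DO ≈ 8.60 mg/L

With k_2/k_d = 7.037 and 1 − D₀(k_2−k_d)/(k_d L₀) = 0.5552,
t_c = ln(7.037 × 0.5552) / (1.71 − 0.243) = ln(3.907) / 1.467 = 1.363/1.467 = 0.9289 d.
D_c = (k_d/k_2) L₀ e^(−k_d t_c) = (0.243/1.71) × 24.7 × e^(−0.243×0.9289) = 0.1421 × 24.7 × 0.7979 = 2.801 mg/L.
Minimum DO = C_s − D_c = 11.4 − 2.801 = 8.599 mg/L.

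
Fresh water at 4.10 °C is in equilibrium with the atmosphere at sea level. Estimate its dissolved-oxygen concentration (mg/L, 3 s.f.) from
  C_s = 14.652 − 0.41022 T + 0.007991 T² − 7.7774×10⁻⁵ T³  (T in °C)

C_s ≈ 13.1 mg/L

C_s = 14.652 − 0.41022×4.10 + 0.007991×4.10² − 7.7774×10⁻⁵×4.10³ = 13.10 mg/L.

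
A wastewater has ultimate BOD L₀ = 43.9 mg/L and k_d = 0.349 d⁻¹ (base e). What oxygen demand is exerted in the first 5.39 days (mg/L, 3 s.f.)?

y_t = L₀(1 − e^(−k_d t)) = 43.9 × (1 − e^(−0.349×5.39))
= 43.9 × (1 − 0.1524) = 43.9 × 0.8476 = 37.21 mg/L.

y ≈ 37.2 mg/L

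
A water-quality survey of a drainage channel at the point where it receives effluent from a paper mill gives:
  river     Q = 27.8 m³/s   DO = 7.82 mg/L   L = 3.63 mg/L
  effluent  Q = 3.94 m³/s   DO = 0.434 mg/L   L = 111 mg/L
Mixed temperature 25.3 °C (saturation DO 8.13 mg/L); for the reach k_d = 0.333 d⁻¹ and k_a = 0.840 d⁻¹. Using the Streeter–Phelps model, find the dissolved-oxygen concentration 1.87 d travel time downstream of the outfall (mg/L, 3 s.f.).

DO ≈ 4.21 mg/L

Mixed DO = (27.8×7.82 + 3.94×0.434)/(27.8+3.94) = 219.1/31.74 = 6.903 mg/L.
Mixed L₀ = (27.8×3.63 + 3.94×111)/(31.74) = 538.3/31.74 = 16.96 mg/L.
Initial deficit D₀ = C_s − DO₀ = 8.13 − 6.903 = 1.227 mg/L.
D(1.87) = [0.333×16.96/(0.840−0.333)](e^(−0.333×1.87) − e^(−0.840×1.87)) + 1.227 e^(−0.840×1.87)
= 11.14 × (0.5365 − 0.2079) + 1.227 × 0.2079 = 3.915 mg/L.
DO = 8.13 − 3.915 = 4.215 mg/L.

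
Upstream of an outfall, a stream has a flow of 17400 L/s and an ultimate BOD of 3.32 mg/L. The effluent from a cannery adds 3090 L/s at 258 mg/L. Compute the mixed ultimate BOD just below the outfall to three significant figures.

Flow-weighted mixing: C = (Q_r C_r + Q_w C_w)/(Q_r + Q_w)
= (17400×3.32 + 3090×258)/(17400 + 3090) = 855000/20490 = 41.73 mg/L.

41.7 mg/L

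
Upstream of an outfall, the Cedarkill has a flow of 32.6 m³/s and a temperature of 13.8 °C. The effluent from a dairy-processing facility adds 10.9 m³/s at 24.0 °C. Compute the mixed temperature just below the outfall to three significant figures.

16.4 °C

Flow-weighted mixing: C = (Q_r C_r + Q_w C_w)/(Q_r + Q_w)
= (32.6×13.8 + 10.9×24.0)/(32.6 + 10.9) = 711.5/43.50 = 16.36 °C.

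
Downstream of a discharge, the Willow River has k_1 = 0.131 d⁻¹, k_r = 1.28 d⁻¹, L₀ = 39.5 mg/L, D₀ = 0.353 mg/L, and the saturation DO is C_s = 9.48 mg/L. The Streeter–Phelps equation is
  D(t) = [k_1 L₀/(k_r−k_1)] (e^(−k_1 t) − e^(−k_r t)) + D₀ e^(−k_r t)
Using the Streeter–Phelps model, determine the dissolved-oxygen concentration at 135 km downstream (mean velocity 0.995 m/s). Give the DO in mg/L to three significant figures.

DO ≈ 6.37 mg/L

Travel time t = x/v = 135 km / (0.995 m/s) = 135000 m / 0.995 m/s = 135700 s = 1.570 d.
k_1 L₀/(k_r−k_1) = 0.131×39.5/(1.28−0.131) = 5.175/1.149 = 4.503 mg/L.
e^(−k_1 t) = e^(−0.131×1.570) = 0.8141; e^(−k_r t) = e^(−1.28×1.570) = 0.1340.
D = 4.503 × (0.8141 − 0.1340) + 0.353 × 0.1340 = 3.063 + 0.04730 = 3.110 mg/L.
DO = C_s − D = 9.48 − 3.110 = 6.370 mg/L.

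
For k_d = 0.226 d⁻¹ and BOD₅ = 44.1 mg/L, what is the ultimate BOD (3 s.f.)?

L₀ ≈ 65.1 mg/L

BOD₅ = L₀(1 − e^(−5k_d)) ⇒ L₀ = BOD₅ / (1 − e^(−5×0.226))
= 44.1 / (1 − 0.3230) = 44.1 / 0.6770 = 65.14 mg/L.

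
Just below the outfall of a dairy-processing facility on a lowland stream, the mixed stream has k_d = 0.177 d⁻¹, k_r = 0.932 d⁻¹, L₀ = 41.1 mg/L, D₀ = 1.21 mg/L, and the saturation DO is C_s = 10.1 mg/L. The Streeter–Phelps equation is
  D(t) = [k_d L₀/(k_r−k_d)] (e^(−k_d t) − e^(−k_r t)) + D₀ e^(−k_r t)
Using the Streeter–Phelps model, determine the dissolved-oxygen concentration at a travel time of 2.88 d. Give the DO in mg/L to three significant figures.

k_d L₀/(k_r−k_d) = 0.177×41.1/(0.932−0.177) = 7.275/0.7550 = 9.635 mg/L.
e^(−k_d t) = e^(−0.177×2.880) = 0.6006; e^(−k_r t) = e^(−0.932×2.880) = 0.06828.
D = 9.635 × (0.6006 − 0.06828) + 1.21 × 0.06828 = 5.129 + 0.08262 = 5.212 mg/L.
DO = C_s − D = 10.1 − 5.212 = 4.888 mg/L.

DO ≈ 4.89 mg/L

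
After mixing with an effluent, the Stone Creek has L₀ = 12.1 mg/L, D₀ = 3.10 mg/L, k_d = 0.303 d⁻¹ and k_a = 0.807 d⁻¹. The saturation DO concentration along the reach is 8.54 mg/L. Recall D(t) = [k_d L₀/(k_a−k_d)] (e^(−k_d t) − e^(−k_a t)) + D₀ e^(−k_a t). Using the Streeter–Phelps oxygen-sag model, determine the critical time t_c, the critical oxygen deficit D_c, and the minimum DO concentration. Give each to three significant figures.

t_c ≈ 0.842 d; D_c ≈ 3.52 mg/L; min DO ≈ 5.02 mg/L

At the critical point dD/dt = 0, so k_d L₀ e^(−k_d t) = k_a D. Substituting D(t) from the Streeter–Phelps equation and solving for t gives
t_c = ln[(k_a/k_d)(1 − D₀(k_a−k_d)/(k_d L₀))] / (k_a−k_d).
Here k_a−k_d = 0.5040 d⁻¹ and 1 − D₀(k_a−k_d)/(k_d L₀) = 1 − 3.10×0.5040/(0.303×12.1) = 0.5738, so
t_c = ln(2.663 × 0.5738) / 0.5040 = 0.4242 / 0.5040 = 0.8417 d.
D_c = (k_d/k_a) L₀ e^(−k_d t_c) = (0.303/0.807) × 12.1 × e^(−0.303×0.8417) = 0.3755 × 12.1 × 0.7749 = 3.520 mg/L.
Minimum DO = C_s − D_c = 8.54 − 3.520 = 5.020 mg/L.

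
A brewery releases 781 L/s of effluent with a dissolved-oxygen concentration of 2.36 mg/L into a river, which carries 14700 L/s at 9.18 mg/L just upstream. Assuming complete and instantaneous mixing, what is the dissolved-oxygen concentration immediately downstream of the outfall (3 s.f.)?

Flow-weighted mixing: C = (Q_r C_r + Q_w C_w)/(Q_r + Q_w)
= (14700×9.18 + 781×2.36)/(14700 + 781) = 136800/15480 = 8.836 mg/L.

8.84 mg/L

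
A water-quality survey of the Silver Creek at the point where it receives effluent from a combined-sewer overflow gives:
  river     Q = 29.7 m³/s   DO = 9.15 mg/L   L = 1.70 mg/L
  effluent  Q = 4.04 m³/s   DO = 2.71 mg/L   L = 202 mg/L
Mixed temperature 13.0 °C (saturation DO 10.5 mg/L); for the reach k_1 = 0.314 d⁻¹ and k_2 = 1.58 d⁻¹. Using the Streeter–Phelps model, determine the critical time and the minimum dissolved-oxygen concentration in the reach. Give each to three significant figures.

t_c ≈ 0.956 d; minimum DO ≈ 6.72 mg/L

Mixed DO = (29.7×9.15 + 4.04×2.71)/(29.7+4.04) = 282.7/33.74 = 8.379 mg/L.
Mixed L₀ = (29.7×1.70 + 4.04×202)/(33.74) = 866.6/33.74 = 25.68 mg/L.
Initial deficit D₀ = C_s − DO₀ = 10.5 − 8.379 = 2.121 mg/L.
t_c = (1/1.266) ln[(1.58/0.314)(1 − 2.121×1.266/(0.314×25.68))] = 0.7899 × ln(3.356) = 0.9564 d.
D_c = (0.314/1.58) × 25.68 × e^(−0.314×0.9564) = 0.1987 × 25.68 × 0.7406 = 3.780 mg/L.
Minimum DO = 10.5 − 3.780 = 6.720 mg/L.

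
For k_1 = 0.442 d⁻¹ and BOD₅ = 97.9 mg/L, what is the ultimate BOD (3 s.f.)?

L₀ ≈ 110 mg/L

BOD₅ = L₀(1 − e^(−5k_1)) ⇒ L₀ = BOD₅ / (1 − e^(−5×0.442))
= 97.9 / (1 − 0.1097) = 97.9 / 0.8903 = 110.0 mg/L.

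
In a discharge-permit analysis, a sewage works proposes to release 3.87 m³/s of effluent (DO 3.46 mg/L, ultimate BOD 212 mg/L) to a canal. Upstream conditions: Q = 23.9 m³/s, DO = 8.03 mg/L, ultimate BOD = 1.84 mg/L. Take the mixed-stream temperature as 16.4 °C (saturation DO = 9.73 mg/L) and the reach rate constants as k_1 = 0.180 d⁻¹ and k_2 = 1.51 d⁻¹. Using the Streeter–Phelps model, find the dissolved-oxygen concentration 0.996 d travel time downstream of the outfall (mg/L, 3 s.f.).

DO ≈ 6.63 mg/L

Mixed DO = (23.9×8.03 + 3.87×3.46)/(23.9+3.87) = 205.3/27.77 = 7.393 mg/L.
Mixed L₀ = (23.9×1.84 + 3.87×212)/(27.77) = 864.4/27.77 = 31.13 mg/L.
Initial deficit D₀ = C_s − DO₀ = 9.73 − 7.393 = 2.337 mg/L.
D(0.996) = [0.180×31.13/(1.51−0.180)](e^(−0.180×0.996) − e^(−1.51×0.996)) + 2.337 e^(−1.51×0.996)
= 4.213 × (0.8359 − 0.2222) + 2.337 × 0.2222 = 3.104 mg/L.
DO = 9.73 − 3.104 = 6.626 mg/L.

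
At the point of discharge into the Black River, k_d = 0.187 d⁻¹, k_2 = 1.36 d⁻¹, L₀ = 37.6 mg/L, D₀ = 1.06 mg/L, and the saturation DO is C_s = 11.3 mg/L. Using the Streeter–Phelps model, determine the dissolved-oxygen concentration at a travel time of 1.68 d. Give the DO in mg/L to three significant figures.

k_d L₀/(k_2−k_d) = 0.187×37.6/(1.36−0.187) = 7.031/1.173 = 5.994 mg/L.
e^(−k_d t) = e^(−0.187×1.680) = 0.7304; e^(−k_2 t) = e^(−1.36×1.680) = 0.1018.
D = 5.994 × (0.7304 − 0.1018) + 1.06 × 0.1018 = 3.768 + 0.1079 = 3.876 mg/L.
DO = C_s − D = 11.3 − 3.876 = 7.424 mg/L.

DO ≈ 7.42 mg/L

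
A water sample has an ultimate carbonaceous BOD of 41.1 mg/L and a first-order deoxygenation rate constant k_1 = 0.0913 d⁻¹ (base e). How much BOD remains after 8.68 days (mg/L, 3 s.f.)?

L_t = L₀ e^(−k_1 t) = 41.1 × e^(−0.0913×8.68) = 41.1 × 0.4527 = 18.61 mg/L.

L ≈ 18.6 mg/L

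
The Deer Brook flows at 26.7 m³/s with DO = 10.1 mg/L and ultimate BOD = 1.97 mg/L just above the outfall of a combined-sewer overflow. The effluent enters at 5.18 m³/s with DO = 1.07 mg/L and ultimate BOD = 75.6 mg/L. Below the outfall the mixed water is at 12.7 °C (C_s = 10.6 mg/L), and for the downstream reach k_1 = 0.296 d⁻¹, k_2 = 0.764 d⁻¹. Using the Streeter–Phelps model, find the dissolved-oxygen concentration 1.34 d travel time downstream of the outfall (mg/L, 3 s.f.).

Mixed DO = (26.7×10.1 + 5.18×1.07)/(26.7+5.18) = 275.2/31.88 = 8.633 mg/L.
Mixed L₀ = (26.7×1.97 + 5.18×75.6)/(31.88) = 444.2/31.88 = 13.93 mg/L.
Initial deficit D₀ = C_s − DO₀ = 10.6 − 8.633 = 1.967 mg/L.
D(1.34) = [0.296×13.93/(0.764−0.296)](e^(−0.296×1.34) − e^(−0.764×1.34)) + 1.967 e^(−0.764×1.34)
= 8.813 × (0.6726 − 0.3592) + 1.967 × 0.3592 = 3.468 mg/L.
DO = 10.6 − 3.468 = 7.132 mg/L.

DO ≈ 7.13 mg/L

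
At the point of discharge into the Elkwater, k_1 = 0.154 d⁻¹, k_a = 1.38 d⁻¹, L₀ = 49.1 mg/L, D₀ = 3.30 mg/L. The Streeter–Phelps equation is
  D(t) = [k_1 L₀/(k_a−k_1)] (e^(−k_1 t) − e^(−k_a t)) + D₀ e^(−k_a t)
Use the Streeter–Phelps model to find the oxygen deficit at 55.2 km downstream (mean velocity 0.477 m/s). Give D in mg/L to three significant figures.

Travel time t = x/v = 55.2 km / (0.477 m/s) = 55200 m / 0.477 m/s = 115700 s = 1.339 d.
k_1 L₀/(k_a−k_1) = 0.154×49.1/(1.38−0.154) = 7.561/1.226 = 6.168 mg/L.
e^(−k_1 t) = e^(−0.154×1.339) = 0.8136; e^(−k_a t) = e^(−1.38×1.339) = 0.1575.
D = 6.168 × (0.8136 − 0.1575) + 3.30 × 0.1575 = 4.047 + 0.5197 = 4.566 mg/L.

D ≈ 4.57 mg/L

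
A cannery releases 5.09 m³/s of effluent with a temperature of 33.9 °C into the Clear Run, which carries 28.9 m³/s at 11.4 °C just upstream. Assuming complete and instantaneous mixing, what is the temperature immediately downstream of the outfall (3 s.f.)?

Flow-weighted mixing: C = (Q_r C_r + Q_w C_w)/(Q_r + Q_w)
= (28.9×11.4 + 5.09×33.9)/(28.9 + 5.09) = 502.0/33.99 = 14.77 °C.

14.8 °C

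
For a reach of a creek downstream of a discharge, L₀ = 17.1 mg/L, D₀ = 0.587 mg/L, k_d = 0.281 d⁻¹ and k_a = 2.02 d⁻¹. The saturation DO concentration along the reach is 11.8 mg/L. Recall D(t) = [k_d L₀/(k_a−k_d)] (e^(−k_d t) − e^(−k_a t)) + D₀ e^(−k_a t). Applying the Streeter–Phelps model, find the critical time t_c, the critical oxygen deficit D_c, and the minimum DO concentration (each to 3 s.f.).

With k_a/k_d = 7.189 and 1 − D₀(k_a−k_d)/(k_d L₀) = 0.7876,
t_c = ln(7.189 × 0.7876) / (2.02 − 0.281) = ln(5.661) / 1.739 = 1.734/1.739 = 0.9969 d.
L(t_c) = L₀ e^(−k_d t_c) = 17.1 × 0.7557 = 12.92 mg/L, and at the critical point k_a D_c = k_d L, so D_c = (0.281/2.02) × 12.92 = 1.798 mg/L.
Minimum DO = C_s − D_c = 11.8 − 1.798 = 10.00 mg/L.

t_c ≈ 0.997 d; D_c ≈ 1.80 mg/L; min DO ≈ 10.0 mg/L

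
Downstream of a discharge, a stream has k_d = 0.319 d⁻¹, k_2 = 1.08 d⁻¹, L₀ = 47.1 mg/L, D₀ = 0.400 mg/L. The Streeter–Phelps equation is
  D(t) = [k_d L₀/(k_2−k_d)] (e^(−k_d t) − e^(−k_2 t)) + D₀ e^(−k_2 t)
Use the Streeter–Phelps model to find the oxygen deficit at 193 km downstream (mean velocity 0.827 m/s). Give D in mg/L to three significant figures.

D ≈ 7.29 mg/L

Travel time t = x/v = 193 km / (0.827 m/s) = 193000 m / 0.827 m/s = 233400 s = 2.701 d.
k_d L₀/(k_2−k_d) = 0.319×47.1/(1.08−0.319) = 15.02/0.7610 = 19.74 mg/L.
e^(−k_d t) = e^(−0.319×2.701) = 0.4225; e^(−k_2 t) = e^(−1.08×2.701) = 0.05409.
D = 19.74 × (0.4225 − 0.05409) + 0.400 × 0.05409 = 7.273 + 0.02163 = 7.295 mg/L.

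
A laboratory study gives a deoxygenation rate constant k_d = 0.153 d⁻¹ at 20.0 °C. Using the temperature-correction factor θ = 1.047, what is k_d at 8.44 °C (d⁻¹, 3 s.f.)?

k_d(T₂) = k_d(T₁) · θ^(T₂−T₁) = 0.153 × 1.047^(8.44−20.0)
= 0.153 × 1.047^-11.6 = 0.153 × 0.5881 = 0.08997 d⁻¹.

k_d ≈ 0.0900 d⁻¹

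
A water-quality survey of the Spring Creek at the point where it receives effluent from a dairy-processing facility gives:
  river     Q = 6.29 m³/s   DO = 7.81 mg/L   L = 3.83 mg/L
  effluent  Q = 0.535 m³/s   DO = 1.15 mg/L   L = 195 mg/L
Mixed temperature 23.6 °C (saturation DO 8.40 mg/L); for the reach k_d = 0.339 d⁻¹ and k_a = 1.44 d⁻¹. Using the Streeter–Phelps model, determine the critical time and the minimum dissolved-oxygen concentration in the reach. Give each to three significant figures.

t_c ≈ 1.12 d; minimum DO ≈ 5.37 mg/L

Mixed DO = (6.29×7.81 + 0.535×1.15)/(6.29+0.535) = 49.74/6.825 = 7.288 mg/L.
Mixed L₀ = (6.29×3.83 + 0.535×195)/(6.825) = 128.4/6.825 = 18.82 mg/L.
Initial deficit D₀ = C_s − DO₀ = 8.40 − 7.288 = 1.112 mg/L.
t_c = (1/1.101) ln[(1.44/0.339)(1 − 1.112×1.101/(0.339×18.82))] = 0.9083 × ln(3.432) = 1.120 d.
D_c = (0.339/1.44) × 18.82 × e^(−0.339×1.120) = 0.2354 × 18.82 × 0.6841 = 3.030 mg/L.
Minimum DO = 8.40 − 3.030 = 5.370 mg/L.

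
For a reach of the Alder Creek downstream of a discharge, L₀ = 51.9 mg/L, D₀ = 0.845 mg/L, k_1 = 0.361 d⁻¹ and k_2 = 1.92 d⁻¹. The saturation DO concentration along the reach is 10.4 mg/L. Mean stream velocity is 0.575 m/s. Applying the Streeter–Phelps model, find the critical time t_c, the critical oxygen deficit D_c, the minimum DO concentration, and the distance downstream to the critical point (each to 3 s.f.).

t_c ≈ 1.03 d; D_c ≈ 6.74 mg/L; min DO ≈ 3.66 mg/L; x_c ≈ 50.9 km

With k_2/k_1 = 5.319 and 1 − D₀(k_2−k_1)/(k_1 L₀) = 0.9297,
t_c = ln(5.319 × 0.9297) / (1.92 − 0.361) = ln(4.945) / 1.559 = 1.598/1.559 = 1.025 d.
D_c = (k_1/k_2) L₀ e^(−k_1 t_c) = (0.361/1.92) × 51.9 × e^(−0.361×1.025) = 0.1880 × 51.9 × 0.6907 = 6.740 mg/L.
Minimum DO = C_s − D_c = 10.4 − 6.740 = 3.660 mg/L.
x_c = v t_c = 0.575 m/s × 1.025 d × 86400 s/d = 50930 m ≈ 50.9 km.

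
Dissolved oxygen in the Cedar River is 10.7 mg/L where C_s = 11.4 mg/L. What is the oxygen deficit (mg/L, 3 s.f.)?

D ≈ 0.700 mg/L

D = C_s − C = 11.4 − 10.7 = 0.700 mg/L.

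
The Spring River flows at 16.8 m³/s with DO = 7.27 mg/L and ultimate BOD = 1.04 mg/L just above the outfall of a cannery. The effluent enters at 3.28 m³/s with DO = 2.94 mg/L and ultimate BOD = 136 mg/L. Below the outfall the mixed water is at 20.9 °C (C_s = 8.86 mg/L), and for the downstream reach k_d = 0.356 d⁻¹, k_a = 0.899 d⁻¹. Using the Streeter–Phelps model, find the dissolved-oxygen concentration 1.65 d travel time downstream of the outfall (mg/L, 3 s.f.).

Mixed DO = (16.8×7.27 + 3.28×2.94)/(16.8+3.28) = 131.8/20.08 = 6.563 mg/L.
Mixed L₀ = (16.8×1.04 + 3.28×136)/(20.08) = 463.6/20.08 = 23.09 mg/L.
Initial deficit D₀ = C_s − DO₀ = 8.86 − 6.563 = 2.297 mg/L.
D(1.65) = [0.356×23.09/(0.899−0.356)](e^(−0.356×1.65) − e^(−0.899×1.65)) + 2.297 e^(−0.899×1.65)
= 15.14 × (0.5558 − 0.2269) + 2.297 × 0.2269 = 5.499 mg/L.
DO = 8.86 − 5.499 = 3.361 mg/L.

DO ≈ 3.36 mg/L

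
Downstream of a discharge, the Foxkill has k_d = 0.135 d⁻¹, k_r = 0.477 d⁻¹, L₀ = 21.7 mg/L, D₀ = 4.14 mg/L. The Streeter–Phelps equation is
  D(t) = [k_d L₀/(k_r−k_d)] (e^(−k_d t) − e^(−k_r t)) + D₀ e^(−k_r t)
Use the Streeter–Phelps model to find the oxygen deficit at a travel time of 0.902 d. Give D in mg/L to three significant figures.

k_d L₀/(k_r−k_d) = 0.135×21.7/(0.477−0.135) = 2.929/0.3420 = 8.566 mg/L.
e^(−k_d t) = e^(−0.135×0.9020) = 0.8854; e^(−k_r t) = e^(−0.477×0.9020) = 0.6503.
D = 8.566 × (0.8854 − 0.6503) + 4.14 × 0.6503 = 2.013 + 2.692 = 4.705 mg/L.

D ≈ 4.71 mg/L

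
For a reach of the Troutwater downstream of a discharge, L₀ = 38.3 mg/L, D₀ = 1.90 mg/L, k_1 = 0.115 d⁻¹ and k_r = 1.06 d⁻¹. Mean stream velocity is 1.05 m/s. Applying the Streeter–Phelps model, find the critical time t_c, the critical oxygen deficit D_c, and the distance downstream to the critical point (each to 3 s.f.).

t_c ≈ 1.80 d; D_c ≈ 3.38 mg/L; x_c ≈ 163 km

With k_r/k_1 = 9.217 and 1 − D₀(k_r−k_1)/(k_1 L₀) = 0.5923,
t_c = ln(9.217 × 0.5923) / (1.06 − 0.115) = ln(5.460) / 0.9450 = 1.697/0.9450 = 1.796 d.
L(t_c) = L₀ e^(−k_1 t_c) = 38.3 × 0.8134 = 31.15 mg/L, and at the critical point k_r D_c = k_1 L, so D_c = (0.115/1.06) × 31.15 = 3.380 mg/L.
x_c = v t_c = 1.05 m/s × 1.796 d × 86400 s/d = 163000 m ≈ 163 km.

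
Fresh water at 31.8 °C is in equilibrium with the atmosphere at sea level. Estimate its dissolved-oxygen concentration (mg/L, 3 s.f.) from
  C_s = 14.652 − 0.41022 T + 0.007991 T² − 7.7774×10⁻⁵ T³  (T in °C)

C_s ≈ 7.19 mg/L

C_s = 14.652 − 0.41022×31.8 + 0.007991×31.8² − 7.7774×10⁻⁵×31.8³ = 7.187 mg/L.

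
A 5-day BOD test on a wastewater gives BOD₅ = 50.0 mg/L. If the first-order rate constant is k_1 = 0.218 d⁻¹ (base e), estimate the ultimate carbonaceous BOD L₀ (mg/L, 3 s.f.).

BOD₅ = L₀(1 − e^(−5k_1)) ⇒ L₀ = BOD₅ / (1 − e^(−5×0.218))
= 50.0 / (1 − 0.3362) = 50.0 / 0.6638 = 75.33 mg/L.

L₀ ≈ 75.3 mg/L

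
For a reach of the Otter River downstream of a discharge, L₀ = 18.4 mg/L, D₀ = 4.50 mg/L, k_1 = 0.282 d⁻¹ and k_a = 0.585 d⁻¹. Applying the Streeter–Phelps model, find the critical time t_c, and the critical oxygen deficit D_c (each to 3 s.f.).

t_c ≈ 1.40 d; D_c ≈ 5.97 mg/L

With k_a/k_1 = 2.074 and 1 − D₀(k_a−k_1)/(k_1 L₀) = 0.7372,
t_c = ln(2.074 × 0.7372) / (0.585 − 0.282) = ln(1.529) / 0.3030 = 0.4248/0.3030 = 1.402 d.
D_c = (k_1/k_a) L₀ e^(−k_1 t_c) = (0.282/0.585) × 18.4 × e^(−0.282×1.402) = 0.4821 × 18.4 × 0.6734 = 5.973 mg/L.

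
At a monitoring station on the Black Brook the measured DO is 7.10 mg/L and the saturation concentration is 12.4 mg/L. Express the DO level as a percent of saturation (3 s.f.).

% saturation = C/C_s × 100 = 7.10/12.4 × 100 = 57.3 %.

57.3 % saturation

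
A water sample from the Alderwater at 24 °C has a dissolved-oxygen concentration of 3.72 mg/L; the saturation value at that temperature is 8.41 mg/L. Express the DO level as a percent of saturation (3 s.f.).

44.2 % saturation

% saturation = C/C_s × 100 = 3.72/8.41 × 100 = 44.2 %.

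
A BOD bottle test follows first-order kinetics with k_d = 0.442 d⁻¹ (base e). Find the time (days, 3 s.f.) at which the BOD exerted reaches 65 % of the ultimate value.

y/L₀ = 1 − e^(−k_d t) = 0.65 ⇒ e^(−k_d t) = 0.350
t = −ln(0.350) / 0.442 = 1.050 / 0.442 = 2.375 d.

t ≈ 2.38 d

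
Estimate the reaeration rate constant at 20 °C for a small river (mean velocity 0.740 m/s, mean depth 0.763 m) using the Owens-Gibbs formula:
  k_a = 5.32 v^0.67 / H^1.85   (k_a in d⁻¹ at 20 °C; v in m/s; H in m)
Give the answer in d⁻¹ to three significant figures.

k_a = 5.32 × 0.740^0.67 / 0.763^1.85 = 5.32 × 0.8173 / 0.6063 = 7.172 d⁻¹.

k_a ≈ 7.17 d⁻¹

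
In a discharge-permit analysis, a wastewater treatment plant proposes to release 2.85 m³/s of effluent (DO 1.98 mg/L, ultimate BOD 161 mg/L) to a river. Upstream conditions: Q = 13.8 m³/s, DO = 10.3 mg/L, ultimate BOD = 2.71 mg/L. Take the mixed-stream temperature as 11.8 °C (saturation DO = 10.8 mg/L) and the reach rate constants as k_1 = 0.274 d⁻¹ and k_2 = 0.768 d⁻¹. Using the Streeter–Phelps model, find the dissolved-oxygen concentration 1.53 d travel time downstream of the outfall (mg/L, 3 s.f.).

DO ≈ 4.44 mg/L

Mixed DO = (13.8×10.3 + 2.85×1.98)/(13.8+2.85) = 147.8/16.65 = 8.876 mg/L.
Mixed L₀ = (13.8×2.71 + 2.85×161)/(16.65) = 496.2/16.65 = 29.80 mg/L.
Initial deficit D₀ = C_s − DO₀ = 10.8 − 8.876 = 1.924 mg/L.
D(1.53) = [0.274×29.80/(0.768−0.274)](e^(−0.274×1.53) − e^(−0.768×1.53)) + 1.924 e^(−0.768×1.53)
= 16.53 × (0.6576 − 0.3088) + 1.924 × 0.3088 = 6.360 mg/L.
DO = 10.8 − 6.360 = 4.440 mg/L.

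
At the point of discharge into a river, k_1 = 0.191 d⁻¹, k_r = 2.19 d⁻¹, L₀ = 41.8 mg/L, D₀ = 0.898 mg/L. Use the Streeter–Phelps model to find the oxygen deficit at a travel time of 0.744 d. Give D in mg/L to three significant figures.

k_1 L₀/(k_r−k_1) = 0.191×41.8/(2.19−0.191) = 7.984/1.999 = 3.994 mg/L.
e^(−k_1 t) = e^(−0.191×0.7440) = 0.8675; e^(−k_r t) = e^(−2.19×0.7440) = 0.1961.
D = 3.994 × (0.8675 − 0.1961) + 0.898 × 0.1961 = 2.682 + 0.1761 = 2.858 mg/L.

D ≈ 2.86 mg/L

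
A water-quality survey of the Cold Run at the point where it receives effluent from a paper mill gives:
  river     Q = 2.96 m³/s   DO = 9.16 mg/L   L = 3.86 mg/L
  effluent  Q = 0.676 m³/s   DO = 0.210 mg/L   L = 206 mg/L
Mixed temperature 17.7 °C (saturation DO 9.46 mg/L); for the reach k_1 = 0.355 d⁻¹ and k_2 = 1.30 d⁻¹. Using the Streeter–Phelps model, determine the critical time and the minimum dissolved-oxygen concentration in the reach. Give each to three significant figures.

t_c ≈ 1.23 d; minimum DO ≈ 2.15 mg/L

Mixed DO = (2.96×9.16 + 0.676×0.210)/(2.96+0.676) = 27.26/3.636 = 7.496 mg/L.
Mixed L₀ = (2.96×3.86 + 0.676×206)/(3.636) = 150.7/3.636 = 41.44 mg/L.
Initial deficit D₀ = C_s − DO₀ = 9.46 − 7.496 = 1.964 mg/L.
t_c = (1/0.9450) ln[(1.30/0.355)(1 − 1.964×0.9450/(0.355×41.44))] = 1.058 × ln(3.200) = 1.231 d.
D_c = (0.355/1.30) × 41.44 × e^(−0.355×1.231) = 0.2731 × 41.44 × 0.6460 = 7.311 mg/L.
Minimum DO = 9.46 − 7.311 = 2.149 mg/L.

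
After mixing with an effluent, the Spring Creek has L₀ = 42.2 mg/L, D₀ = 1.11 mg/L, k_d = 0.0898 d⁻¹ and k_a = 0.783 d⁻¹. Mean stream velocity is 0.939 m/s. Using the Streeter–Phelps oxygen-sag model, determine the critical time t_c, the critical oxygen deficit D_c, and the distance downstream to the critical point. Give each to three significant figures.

At the critical point dD/dt = 0, so k_d L₀ e^(−k_d t) = k_a D. Substituting D(t) from the Streeter–Phelps equation and solving for t gives
t_c = ln[(k_a/k_d)(1 − D₀(k_a−k_d)/(k_d L₀))] / (k_a−k_d).
Here k_a−k_d = 0.6932 d⁻¹ and 1 − D₀(k_a−k_d)/(k_d L₀) = 1 − 1.11×0.6932/(0.0898×42.2) = 0.7970, so
t_c = ln(8.719 × 0.7970) / 0.6932 = 1.939 / 0.6932 = 2.797 d.
D_c = (k_d/k_a) L₀ e^(−k_d t_c) = (0.0898/0.783) × 42.2 × e^(−0.0898×2.797) = 0.1147 × 42.2 × 0.7779 = 3.765 mg/L.
x_c = v t_c = 0.939 m/s × 2.797 d × 86400 s/d = 226900 m ≈ 227 km.

t_c ≈ 2.80 d; D_c ≈ 3.76 mg/L; x_c ≈ 227 km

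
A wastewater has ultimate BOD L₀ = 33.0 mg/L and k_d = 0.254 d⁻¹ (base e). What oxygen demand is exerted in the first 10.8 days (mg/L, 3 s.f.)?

y ≈ 30.9 mg/L

y_t = L₀(1 − e^(−k_d t)) = 33.0 × (1 − e^(−0.254×10.8))
= 33.0 × (1 − 0.06436) = 33.0 × 0.9356 = 30.88 mg/L.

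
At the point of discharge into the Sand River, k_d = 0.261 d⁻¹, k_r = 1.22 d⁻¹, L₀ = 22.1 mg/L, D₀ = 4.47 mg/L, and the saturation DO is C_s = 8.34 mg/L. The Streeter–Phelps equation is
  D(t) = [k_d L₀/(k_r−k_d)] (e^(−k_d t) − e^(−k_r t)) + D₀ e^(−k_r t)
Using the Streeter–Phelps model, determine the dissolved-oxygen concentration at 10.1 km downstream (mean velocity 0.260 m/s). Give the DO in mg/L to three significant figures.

DO ≈ 3.88 mg/L

Travel time t = x/v = 10.1 km / (0.260 m/s) = 10100 m / 0.260 m/s = 38850 s = 0.4496 d.
k_d L₀/(k_r−k_d) = 0.261×22.1/(1.22−0.261) = 5.768/0.9590 = 6.015 mg/L.
e^(−k_d t) = e^(−0.261×0.4496) = 0.8893; e^(−k_r t) = e^(−1.22×0.4496) = 0.5778.
D = 6.015 × (0.8893 − 0.5778) + 4.47 × 0.5778 = 1.873 + 2.583 = 4.456 mg/L.
DO = C_s − D = 8.34 − 4.456 = 3.884 mg/L.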